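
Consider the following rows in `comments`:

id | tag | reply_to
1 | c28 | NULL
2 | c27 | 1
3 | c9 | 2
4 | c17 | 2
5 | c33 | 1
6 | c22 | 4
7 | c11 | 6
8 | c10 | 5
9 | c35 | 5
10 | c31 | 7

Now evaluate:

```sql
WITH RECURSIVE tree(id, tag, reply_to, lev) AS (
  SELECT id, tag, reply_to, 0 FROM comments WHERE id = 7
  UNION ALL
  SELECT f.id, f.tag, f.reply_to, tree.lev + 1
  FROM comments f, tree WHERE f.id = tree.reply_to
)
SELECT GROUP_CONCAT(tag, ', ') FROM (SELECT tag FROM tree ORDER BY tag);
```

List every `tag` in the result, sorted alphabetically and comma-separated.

Base: id=7 (c11), reply_to=6, lev 0.
Iteration 1: join on id=6 -> c22 (id 6, reply_to=4, lev 1).
Iteration 2: join on id=4 -> c17 (id 4, reply_to=2, lev 2).
Iteration 3: join on id=2 -> c27 (id 2, reply_to=1, lev 3).
Iteration 4: join on id=1 -> c28 (id 1, reply_to=NULL, lev 4).
Iteration 5: reply_to is NULL; no match; recursion stops.

c11, c17, c22, c27, c28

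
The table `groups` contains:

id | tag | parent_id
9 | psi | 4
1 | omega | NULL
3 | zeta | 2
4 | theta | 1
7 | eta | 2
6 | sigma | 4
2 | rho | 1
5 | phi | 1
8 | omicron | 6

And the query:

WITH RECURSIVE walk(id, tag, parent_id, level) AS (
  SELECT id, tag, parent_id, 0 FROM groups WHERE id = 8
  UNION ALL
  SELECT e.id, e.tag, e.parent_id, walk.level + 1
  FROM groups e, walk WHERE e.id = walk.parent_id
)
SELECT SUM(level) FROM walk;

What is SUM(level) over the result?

6

Base: id=8 (omicron), parent_id=6, level 0.
Iteration 1: join on id=6 -> sigma (id 6, parent_id=4, level 1).
Iteration 2: join on id=4 -> theta (id 4, parent_id=1, level 2).
Iteration 3: join on id=1 -> omega (id 1, parent_id=NULL, level 3).
Iteration 4: parent_id is NULL; no match; recursion stops.
SUM(level) = 0 + 1 + 2 + 3 = 6.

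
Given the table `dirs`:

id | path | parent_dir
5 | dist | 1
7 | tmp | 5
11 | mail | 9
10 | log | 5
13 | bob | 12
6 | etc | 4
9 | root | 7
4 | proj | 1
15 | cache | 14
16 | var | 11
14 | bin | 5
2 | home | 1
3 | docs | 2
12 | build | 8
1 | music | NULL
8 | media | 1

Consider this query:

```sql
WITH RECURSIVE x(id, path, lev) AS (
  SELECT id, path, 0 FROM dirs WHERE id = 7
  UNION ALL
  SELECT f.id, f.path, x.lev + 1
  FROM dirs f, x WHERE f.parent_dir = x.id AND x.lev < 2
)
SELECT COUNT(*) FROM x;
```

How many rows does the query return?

Base: id=7 (tmp) at lev 0.
Iteration 1: rows with parent_dir in {7} -> root (id 9, lev 1).
Iteration 2: rows with parent_dir in {9} -> mail (id 11, lev 2).
Iteration 3: lev < 2 fails for all current rows; recursion stops.
Total rows emitted: 3.

3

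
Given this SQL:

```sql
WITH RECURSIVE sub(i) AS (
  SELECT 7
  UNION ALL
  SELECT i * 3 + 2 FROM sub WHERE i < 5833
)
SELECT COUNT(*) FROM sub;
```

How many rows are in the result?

Base: i=7.
Iteration 1: 7 < 5833 holds -> i = 7 * 3 + 2 = 23.
Iteration 2: 23 < 5833 holds -> i = 23 * 3 + 2 = 71.
Iteration 3: 71 < 5833 holds -> i = 71 * 3 + 2 = 215.
Iteration 4: 215 < 5833 holds -> i = 215 * 3 + 2 = 647.
Iteration 5: 647 < 5833 holds -> i = 647 * 3 + 2 = 1943.
Iteration 6: 1943 < 5833 holds -> i = 1943 * 3 + 2 = 5831.
Iteration 7: 5831 < 5833 holds -> i = 5831 * 3 + 2 = 17495.
Iteration 8: 17495 < 5833 fails; recursion stops.
Total rows emitted: 8.

8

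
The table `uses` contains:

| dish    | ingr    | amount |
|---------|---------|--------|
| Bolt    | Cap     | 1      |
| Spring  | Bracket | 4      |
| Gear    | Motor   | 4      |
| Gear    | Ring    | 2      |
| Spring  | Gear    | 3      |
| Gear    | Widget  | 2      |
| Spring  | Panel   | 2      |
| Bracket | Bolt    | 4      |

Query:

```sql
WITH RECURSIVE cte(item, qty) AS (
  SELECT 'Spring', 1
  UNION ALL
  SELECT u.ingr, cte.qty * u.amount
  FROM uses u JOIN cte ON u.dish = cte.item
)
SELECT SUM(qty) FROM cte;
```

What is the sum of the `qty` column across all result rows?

66

Base: (Spring, qty=1).
Iteration 1: components of {Spring} -> Bracket = 1*4 = 4, Gear = 1*3 = 3, Panel = 1*2 = 2.
Iteration 2: components of {Bracket,Gear,Panel} -> Bolt = 4*4 = 16, Motor = 3*4 = 12, Ring = 3*2 = 6, Widget = 3*2 = 6.
Iteration 3: components of {Bolt,Motor,Ring,Widget} -> Cap = 16*1 = 16.
Iteration 4: no further components; recursion stops.
SUM(qty) = 1 + 3 + 4 + 2 + 6 + 12 + 6 + 16 + 16 = 66.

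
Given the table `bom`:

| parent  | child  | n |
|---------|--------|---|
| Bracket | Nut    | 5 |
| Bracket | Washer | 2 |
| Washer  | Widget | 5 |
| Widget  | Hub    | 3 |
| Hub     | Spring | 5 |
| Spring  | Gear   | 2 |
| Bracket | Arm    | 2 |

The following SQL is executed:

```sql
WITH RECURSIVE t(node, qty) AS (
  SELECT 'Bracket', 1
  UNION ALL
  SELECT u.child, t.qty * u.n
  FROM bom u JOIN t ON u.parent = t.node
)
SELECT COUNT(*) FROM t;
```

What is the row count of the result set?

Base: (Bracket, qty=1).
Iteration 1: components of {Bracket} -> Arm = 1*2 = 2, Nut = 1*5 = 5, Washer = 1*2 = 2.
Iteration 2: components of {Arm,Nut,Washer} -> Widget = 2*5 = 10.
Iteration 3: components of {Widget} -> Hub = 10*3 = 30.
Iteration 4: components of {Hub} -> Spring = 30*5 = 150.
Iteration 5: components of {Spring} -> Gear = 150*2 = 300.
Iteration 6: no further components; recursion stops.
Total rows emitted: 8.

8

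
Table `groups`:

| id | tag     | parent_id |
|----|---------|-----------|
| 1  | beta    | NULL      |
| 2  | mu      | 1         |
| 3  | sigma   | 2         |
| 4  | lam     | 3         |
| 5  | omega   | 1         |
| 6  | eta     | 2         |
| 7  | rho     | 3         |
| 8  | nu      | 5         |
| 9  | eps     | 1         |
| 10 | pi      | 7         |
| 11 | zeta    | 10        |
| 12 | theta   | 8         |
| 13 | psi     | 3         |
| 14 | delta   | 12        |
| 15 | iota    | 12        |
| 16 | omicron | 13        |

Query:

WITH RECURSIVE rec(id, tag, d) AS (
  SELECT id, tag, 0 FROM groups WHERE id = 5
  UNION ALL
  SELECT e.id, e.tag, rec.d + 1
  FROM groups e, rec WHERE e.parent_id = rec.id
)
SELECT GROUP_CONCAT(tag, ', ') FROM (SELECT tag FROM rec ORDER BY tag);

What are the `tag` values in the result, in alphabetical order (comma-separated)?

delta, iota, nu, omega, theta

Base: id=5 (omega) at d 0.
Iteration 1: rows with parent_id in {5} -> nu (id 8, d 1).
Iteration 2: rows with parent_id in {8} -> theta (id 12, d 2).
Iteration 3: rows with parent_id in {12} -> delta (id 14, d 3), iota (id 15, d 3).
Iteration 4: no rows with parent_id in {14,15}; recursion stops.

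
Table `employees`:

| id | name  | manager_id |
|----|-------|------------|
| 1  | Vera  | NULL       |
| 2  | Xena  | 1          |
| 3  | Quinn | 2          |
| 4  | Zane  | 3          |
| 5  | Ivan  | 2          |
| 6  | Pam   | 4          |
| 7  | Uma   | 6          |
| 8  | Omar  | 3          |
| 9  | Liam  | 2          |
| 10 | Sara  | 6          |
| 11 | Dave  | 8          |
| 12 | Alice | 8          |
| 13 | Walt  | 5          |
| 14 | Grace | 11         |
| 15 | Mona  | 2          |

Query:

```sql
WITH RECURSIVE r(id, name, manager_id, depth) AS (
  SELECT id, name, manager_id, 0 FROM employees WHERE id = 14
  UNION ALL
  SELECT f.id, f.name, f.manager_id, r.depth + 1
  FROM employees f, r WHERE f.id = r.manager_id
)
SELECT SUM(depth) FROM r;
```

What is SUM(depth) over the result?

15

Base: id=14 (Grace), manager_id=11, depth 0.
Iteration 1: join on id=11 -> Dave (id 11, manager_id=8, depth 1).
Iteration 2: join on id=8 -> Omar (id 8, manager_id=3, depth 2).
Iteration 3: join on id=3 -> Quinn (id 3, manager_id=2, depth 3).
Iteration 4: join on id=2 -> Xena (id 2, manager_id=1, depth 4).
Iteration 5: join on id=1 -> Vera (id 1, manager_id=NULL, depth 5).
Iteration 6: manager_id is NULL; no match; recursion stops.
SUM(depth) = 0 + 1 + 2 + 3 + 4 + 5 = 15.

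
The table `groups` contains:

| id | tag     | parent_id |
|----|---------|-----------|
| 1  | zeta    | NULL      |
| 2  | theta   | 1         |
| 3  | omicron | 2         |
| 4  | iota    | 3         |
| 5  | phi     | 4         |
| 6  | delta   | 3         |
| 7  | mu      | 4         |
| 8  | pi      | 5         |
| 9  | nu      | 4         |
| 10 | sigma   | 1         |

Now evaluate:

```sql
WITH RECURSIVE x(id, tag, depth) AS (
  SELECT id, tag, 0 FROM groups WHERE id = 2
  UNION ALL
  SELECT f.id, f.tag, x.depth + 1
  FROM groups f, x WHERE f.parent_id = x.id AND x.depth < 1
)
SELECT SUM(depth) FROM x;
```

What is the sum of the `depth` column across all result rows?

1

Base: id=2 (theta) at depth 0.
Iteration 1: rows with parent_id in {2} -> omicron (id 3, depth 1).
Iteration 2: depth < 1 fails for all current rows; recursion stops.
SUM(depth) = 0 + 1 = 1.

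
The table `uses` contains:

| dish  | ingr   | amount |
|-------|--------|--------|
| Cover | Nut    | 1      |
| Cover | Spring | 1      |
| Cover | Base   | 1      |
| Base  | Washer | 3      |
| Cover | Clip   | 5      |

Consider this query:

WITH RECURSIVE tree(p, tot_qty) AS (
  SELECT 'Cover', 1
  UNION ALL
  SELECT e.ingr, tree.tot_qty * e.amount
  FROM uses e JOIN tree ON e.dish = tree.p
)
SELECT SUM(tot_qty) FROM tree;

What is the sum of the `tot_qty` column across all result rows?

12

Base: (Cover, tot_qty=1).
Iteration 1: components of {Cover} -> Base = 1*1 = 1, Clip = 1*5 = 5, Nut = 1*1 = 1, Spring = 1*1 = 1.
Iteration 2: components of {Base,Clip,Nut,Spring} -> Washer = 1*3 = 3.
Iteration 3: no further components; recursion stops.
SUM(tot_qty) = 1 + 1 + 1 + 1 + 5 + 3 = 12.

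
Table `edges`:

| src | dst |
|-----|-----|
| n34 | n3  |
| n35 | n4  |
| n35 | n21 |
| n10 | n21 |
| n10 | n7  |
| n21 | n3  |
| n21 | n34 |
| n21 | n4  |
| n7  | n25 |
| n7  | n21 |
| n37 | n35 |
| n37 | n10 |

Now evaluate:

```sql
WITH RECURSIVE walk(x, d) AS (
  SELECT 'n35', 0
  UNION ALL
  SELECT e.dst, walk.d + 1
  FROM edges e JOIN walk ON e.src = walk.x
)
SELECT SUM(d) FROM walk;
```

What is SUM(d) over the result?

11

Base: (n35, d=0).
Iteration 1: edges from {n35} -> (n21, d=1), (n4, d=1).
Iteration 2: edges from {n21,n4} -> (n3, d=2), (n34, d=2), (n4, d=2).
Iteration 3: edges from {n3,n34,n4} -> (n3, d=3).
Iteration 4: no outgoing edges from {n3}; recursion stops.
SUM(d) = 0 + 1 + 1 + 2 + 2 + 2 + 3 = 11.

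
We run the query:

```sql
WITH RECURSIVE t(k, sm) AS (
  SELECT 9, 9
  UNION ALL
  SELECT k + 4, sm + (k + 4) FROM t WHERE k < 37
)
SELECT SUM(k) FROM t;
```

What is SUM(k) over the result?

Base: k=9, sm=9.
Iteration 1: 9 < 37 holds -> k = 9 + 4 = 13, sm = 9 + 13 = 22.
Iteration 2: 13 < 37 holds -> k = 13 + 4 = 17, sm = 22 + 17 = 39.
Iteration 3: 17 < 37 holds -> k = 17 + 4 = 21, sm = 39 + 21 = 60.
Iteration 4: 21 < 37 holds -> k = 21 + 4 = 25, sm = 60 + 25 = 85.
Iteration 5: 25 < 37 holds -> k = 25 + 4 = 29, sm = 85 + 29 = 114.
Iteration 6: 29 < 37 holds -> k = 29 + 4 = 33, sm = 114 + 33 = 147.
Iteration 7: 33 < 37 holds -> k = 33 + 4 = 37, sm = 147 + 37 = 184.
Iteration 8: 37 < 37 fails; recursion stops.
SUM(k) = 9 + 13 + 17 + 21 + 25 + 29 + 33 + 37 = 184.

184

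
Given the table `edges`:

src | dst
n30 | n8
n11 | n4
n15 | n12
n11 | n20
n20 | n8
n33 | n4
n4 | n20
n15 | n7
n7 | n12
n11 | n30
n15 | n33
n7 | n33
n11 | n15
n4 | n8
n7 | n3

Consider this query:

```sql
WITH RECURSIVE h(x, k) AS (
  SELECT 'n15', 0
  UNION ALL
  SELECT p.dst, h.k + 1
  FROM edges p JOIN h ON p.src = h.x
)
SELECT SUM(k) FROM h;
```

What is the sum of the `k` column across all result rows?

37

Base: (n15, k=0).
Iteration 1: edges from {n15} -> (n12, k=1), (n33, k=1), (n7, k=1).
Iteration 2: edges from {n12,n33,n7} -> (n12, k=2), (n3, k=2), (n33, k=2), (n4, k=2).
Iteration 3: edges from {n12,n3,n33,n4} -> (n20, k=3), (n4, k=3), (n8, k=3).
Iteration 4: edges from {n20,n4,n8} -> (n20, k=4), (n8, k=4) x2. [UNION ALL keeps all 3 new rows, including repeats]
Iteration 5: edges from {n20,n8} -> (n8, k=5).
Iteration 6: no outgoing edges from {n8}; recursion stops.
SUM(k) = 0 + 1 + 1 + 1 + 2 + 2 + 2 + 2 + 3 + 3 + 3 + 4 + 4 + 4 + 5 = 37.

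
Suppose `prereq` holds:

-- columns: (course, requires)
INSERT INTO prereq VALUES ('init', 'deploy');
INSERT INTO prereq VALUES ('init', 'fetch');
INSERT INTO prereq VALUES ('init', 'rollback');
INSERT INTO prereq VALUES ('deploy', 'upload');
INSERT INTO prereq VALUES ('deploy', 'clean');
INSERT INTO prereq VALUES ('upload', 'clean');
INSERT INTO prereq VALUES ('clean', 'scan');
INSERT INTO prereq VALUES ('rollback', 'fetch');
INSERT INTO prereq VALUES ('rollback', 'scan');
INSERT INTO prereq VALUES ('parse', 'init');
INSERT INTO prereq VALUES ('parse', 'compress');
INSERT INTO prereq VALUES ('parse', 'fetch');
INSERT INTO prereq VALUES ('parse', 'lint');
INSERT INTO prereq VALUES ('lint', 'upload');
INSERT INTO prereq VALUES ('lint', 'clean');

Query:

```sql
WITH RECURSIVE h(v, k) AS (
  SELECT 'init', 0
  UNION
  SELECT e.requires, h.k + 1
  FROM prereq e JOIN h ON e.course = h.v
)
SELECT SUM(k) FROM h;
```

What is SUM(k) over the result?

21

Base: (init, k=0).
Iteration 1: edges from {init} -> (deploy, k=1), (fetch, k=1), (rollback, k=1).
Iteration 2: edges from {deploy,fetch,rollback} -> (clean, k=2), (fetch, k=2), (scan, k=2), (upload, k=2).
Iteration 3: edges from {clean,fetch,scan,upload} -> (clean, k=3), (scan, k=3).
Iteration 4: edges from {clean,scan} -> (scan, k=4).
Iteration 5: no outgoing edges from {scan}; recursion stops.
SUM(k) = 0 + 1 + 1 + 1 + 2 + 2 + 2 + 2 + 3 + 3 + 4 = 21.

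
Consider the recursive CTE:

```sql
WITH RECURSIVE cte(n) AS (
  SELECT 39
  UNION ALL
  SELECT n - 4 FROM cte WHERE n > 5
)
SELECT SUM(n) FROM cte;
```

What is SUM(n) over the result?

Base: n=39.
Iteration 1: 39 > 5 holds -> n = 39 - 4 = 35.
Iteration 2: 35 > 5 holds -> n = 35 - 4 = 31.
Iteration 3: 31 > 5 holds -> n = 31 - 4 = 27.
Iteration 4: 27 > 5 holds -> n = 27 - 4 = 23.
Iteration 5: 23 > 5 holds -> n = 23 - 4 = 19.
Iteration 6: 19 > 5 holds -> n = 19 - 4 = 15.
Iteration 7: 15 > 5 holds -> n = 15 - 4 = 11.
Iteration 8: 11 > 5 holds -> n = 11 - 4 = 7.
Iteration 9: 7 > 5 holds -> n = 7 - 4 = 3.
Iteration 10: 3 > 5 fails; recursion stops.
SUM(n) = 39 + 35 + 31 + 27 + 23 + 19 + 15 + 11 + 7 + 3 = 210.

210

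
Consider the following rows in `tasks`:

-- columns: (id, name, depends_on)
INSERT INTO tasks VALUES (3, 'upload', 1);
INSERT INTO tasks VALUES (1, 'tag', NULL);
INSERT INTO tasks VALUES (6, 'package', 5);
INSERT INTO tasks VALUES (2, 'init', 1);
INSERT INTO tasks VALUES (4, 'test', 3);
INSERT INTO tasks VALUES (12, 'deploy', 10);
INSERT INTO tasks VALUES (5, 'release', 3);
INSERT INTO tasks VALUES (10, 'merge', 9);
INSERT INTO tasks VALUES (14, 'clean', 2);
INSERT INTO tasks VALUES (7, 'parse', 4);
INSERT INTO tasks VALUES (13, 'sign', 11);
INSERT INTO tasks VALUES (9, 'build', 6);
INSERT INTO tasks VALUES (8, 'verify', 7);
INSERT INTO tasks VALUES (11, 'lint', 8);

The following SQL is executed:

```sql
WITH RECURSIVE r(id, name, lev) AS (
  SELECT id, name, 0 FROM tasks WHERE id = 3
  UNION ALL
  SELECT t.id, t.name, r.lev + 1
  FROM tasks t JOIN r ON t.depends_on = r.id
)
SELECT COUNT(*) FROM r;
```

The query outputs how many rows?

Base: id=3 (upload) at lev 0.
Iteration 1: rows with depends_on in {3} -> test (id 4, lev 1), release (id 5, lev 1).
Iteration 2: rows with depends_on in {4,5} -> package (id 6, lev 2), parse (id 7, lev 2).
Iteration 3: rows with depends_on in {6,7} -> verify (id 8, lev 3), build (id 9, lev 3).
Iteration 4: rows with depends_on in {8,9} -> merge (id 10, lev 4), lint (id 11, lev 4).
Iteration 5: rows with depends_on in {10,11} -> deploy (id 12, lev 5), sign (id 13, lev 5).
Iteration 6: no rows with depends_on in {12,13}; recursion stops.
Total rows emitted: 11.

11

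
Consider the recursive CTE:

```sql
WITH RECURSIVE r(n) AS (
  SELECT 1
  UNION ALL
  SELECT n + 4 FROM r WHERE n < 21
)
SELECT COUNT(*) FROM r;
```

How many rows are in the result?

6

Base: n=1.
Iteration 1: 1 < 21 holds -> n = 1 + 4 = 5.
Iteration 2: 5 < 21 holds -> n = 5 + 4 = 9.
Iteration 3: 9 < 21 holds -> n = 9 + 4 = 13.
Iteration 4: 13 < 21 holds -> n = 13 + 4 = 17.
Iteration 5: 17 < 21 holds -> n = 17 + 4 = 21.
Iteration 6: 21 < 21 fails; recursion stops.
Total rows emitted: 6.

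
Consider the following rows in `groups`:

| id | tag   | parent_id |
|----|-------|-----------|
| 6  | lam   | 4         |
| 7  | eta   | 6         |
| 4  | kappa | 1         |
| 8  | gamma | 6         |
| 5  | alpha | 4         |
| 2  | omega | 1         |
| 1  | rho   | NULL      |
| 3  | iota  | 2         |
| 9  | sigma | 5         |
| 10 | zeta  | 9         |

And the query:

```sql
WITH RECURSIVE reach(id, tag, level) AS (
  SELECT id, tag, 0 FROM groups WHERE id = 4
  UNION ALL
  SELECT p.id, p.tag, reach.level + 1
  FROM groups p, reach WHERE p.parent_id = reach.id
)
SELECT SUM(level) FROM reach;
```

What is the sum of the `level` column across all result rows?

Base: id=4 (kappa) at level 0.
Iteration 1: rows with parent_id in {4} -> alpha (id 5, level 1), lam (id 6, level 1).
Iteration 2: rows with parent_id in {5,6} -> eta (id 7, level 2), gamma (id 8, level 2), sigma (id 9, level 2).
Iteration 3: rows with parent_id in {7,8,9} -> zeta (id 10, level 3).
Iteration 4: no rows with parent_id in {10}; recursion stops.
SUM(level) = 0 + 1 + 1 + 2 + 2 + 2 + 3 = 11.

11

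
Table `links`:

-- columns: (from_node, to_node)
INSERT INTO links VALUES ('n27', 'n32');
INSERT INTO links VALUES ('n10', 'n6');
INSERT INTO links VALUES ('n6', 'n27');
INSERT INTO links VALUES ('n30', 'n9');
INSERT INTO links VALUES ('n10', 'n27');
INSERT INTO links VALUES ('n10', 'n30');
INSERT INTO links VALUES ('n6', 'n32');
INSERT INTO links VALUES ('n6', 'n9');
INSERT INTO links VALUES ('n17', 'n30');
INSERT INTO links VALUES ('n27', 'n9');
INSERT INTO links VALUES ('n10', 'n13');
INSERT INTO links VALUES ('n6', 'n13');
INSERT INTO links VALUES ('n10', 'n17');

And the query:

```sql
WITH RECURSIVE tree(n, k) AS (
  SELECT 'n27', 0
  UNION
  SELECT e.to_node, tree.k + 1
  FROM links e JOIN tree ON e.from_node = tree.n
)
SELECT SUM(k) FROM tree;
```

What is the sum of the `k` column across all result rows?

2

Base: (n27, k=0).
Iteration 1: edges from {n27} -> (n32, k=1), (n9, k=1).
Iteration 2: no outgoing edges from {n32,n9}; recursion stops.
SUM(k) = 0 + 1 + 1 = 2.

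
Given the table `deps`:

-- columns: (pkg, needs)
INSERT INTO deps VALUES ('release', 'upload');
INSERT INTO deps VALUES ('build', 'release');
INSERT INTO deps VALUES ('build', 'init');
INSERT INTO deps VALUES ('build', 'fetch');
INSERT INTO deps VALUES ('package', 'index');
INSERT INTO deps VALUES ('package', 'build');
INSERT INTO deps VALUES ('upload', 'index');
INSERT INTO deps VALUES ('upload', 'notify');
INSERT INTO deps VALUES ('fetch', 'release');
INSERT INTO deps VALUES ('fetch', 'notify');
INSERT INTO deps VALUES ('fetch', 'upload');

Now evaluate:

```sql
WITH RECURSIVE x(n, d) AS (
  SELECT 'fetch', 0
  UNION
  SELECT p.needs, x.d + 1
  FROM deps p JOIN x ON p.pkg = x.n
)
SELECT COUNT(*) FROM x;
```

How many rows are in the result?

9

Base: (fetch, d=0).
Iteration 1: edges from {fetch} -> (notify, d=1), (release, d=1), (upload, d=1).
Iteration 2: edges from {notify,release,upload} -> (index, d=2), (notify, d=2), (upload, d=2).
Iteration 3: edges from {index,notify,upload} -> (index, d=3), (notify, d=3).
Iteration 4: no outgoing edges from {index,notify}; recursion stops.
Total rows emitted: 9.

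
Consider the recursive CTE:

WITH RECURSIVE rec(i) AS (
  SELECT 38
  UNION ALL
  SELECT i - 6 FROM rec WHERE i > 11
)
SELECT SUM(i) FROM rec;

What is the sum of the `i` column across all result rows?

Base: i=38.
Iteration 1: 38 > 11 holds -> i = 38 - 6 = 32.
Iteration 2: 32 > 11 holds -> i = 32 - 6 = 26.
Iteration 3: 26 > 11 holds -> i = 26 - 6 = 20.
Iteration 4: 20 > 11 holds -> i = 20 - 6 = 14.
Iteration 5: 14 > 11 holds -> i = 14 - 6 = 8.
Iteration 6: 8 > 11 fails; recursion stops.
SUM(i) = 38 + 32 + 26 + 20 + 14 + 8 = 138.

138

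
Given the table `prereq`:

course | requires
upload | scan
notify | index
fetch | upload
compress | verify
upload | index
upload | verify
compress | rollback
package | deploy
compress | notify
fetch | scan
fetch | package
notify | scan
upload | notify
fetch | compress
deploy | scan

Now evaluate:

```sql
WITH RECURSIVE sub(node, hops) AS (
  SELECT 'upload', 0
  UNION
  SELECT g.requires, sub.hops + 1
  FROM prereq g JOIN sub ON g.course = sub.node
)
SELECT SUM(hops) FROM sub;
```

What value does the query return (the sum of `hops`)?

Base: (upload, hops=0).
Iteration 1: edges from {upload} -> (index, hops=1), (notify, hops=1), (scan, hops=1), (verify, hops=1).
Iteration 2: edges from {index,notify,scan,verify} -> (index, hops=2), (scan, hops=2).
Iteration 3: no outgoing edges from {index,scan}; recursion stops.
SUM(hops) = 0 + 1 + 1 + 1 + 1 + 2 + 2 = 8.

8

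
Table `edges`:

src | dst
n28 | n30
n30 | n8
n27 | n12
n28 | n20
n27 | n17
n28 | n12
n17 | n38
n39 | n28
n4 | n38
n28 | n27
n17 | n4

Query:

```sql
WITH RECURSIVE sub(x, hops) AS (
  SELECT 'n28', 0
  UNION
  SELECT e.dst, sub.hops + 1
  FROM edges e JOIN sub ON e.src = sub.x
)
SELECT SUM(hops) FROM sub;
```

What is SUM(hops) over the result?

20

Base: (n28, hops=0).
Iteration 1: edges from {n28} -> (n12, hops=1), (n20, hops=1), (n27, hops=1), (n30, hops=1).
Iteration 2: edges from {n12,n20,n27,n30} -> (n12, hops=2), (n17, hops=2), (n8, hops=2).
Iteration 3: edges from {n12,n17,n8} -> (n38, hops=3), (n4, hops=3).
Iteration 4: edges from {n38,n4} -> (n38, hops=4).
Iteration 5: no outgoing edges from {n38}; recursion stops.
SUM(hops) = 0 + 1 + 1 + 1 + 1 + 2 + 2 + 2 + 3 + 3 + 4 = 20.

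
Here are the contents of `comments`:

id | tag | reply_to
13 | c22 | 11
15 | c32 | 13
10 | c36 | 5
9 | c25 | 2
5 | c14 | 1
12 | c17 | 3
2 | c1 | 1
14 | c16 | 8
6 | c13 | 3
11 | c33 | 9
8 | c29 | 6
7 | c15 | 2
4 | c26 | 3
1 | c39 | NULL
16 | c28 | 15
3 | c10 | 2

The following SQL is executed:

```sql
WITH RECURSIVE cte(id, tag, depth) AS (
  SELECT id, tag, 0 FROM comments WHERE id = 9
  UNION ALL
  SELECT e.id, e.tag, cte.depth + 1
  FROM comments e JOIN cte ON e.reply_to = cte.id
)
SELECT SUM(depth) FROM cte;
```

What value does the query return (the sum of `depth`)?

Base: id=9 (c25) at depth 0.
Iteration 1: rows with reply_to in {9} -> c33 (id 11, depth 1).
Iteration 2: rows with reply_to in {11} -> c22 (id 13, depth 2).
Iteration 3: rows with reply_to in {13} -> c32 (id 15, depth 3).
Iteration 4: rows with reply_to in {15} -> c28 (id 16, depth 4).
Iteration 5: no rows with reply_to in {16}; recursion stops.
SUM(depth) = 0 + 1 + 2 + 3 + 4 = 10.

10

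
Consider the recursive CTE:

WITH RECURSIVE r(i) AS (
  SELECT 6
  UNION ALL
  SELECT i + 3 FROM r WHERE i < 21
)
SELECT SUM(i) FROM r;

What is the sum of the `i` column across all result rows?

81

Base: i=6.
Iteration 1: 6 < 21 holds -> i = 6 + 3 = 9.
Iteration 2: 9 < 21 holds -> i = 9 + 3 = 12.
Iteration 3: 12 < 21 holds -> i = 12 + 3 = 15.
Iteration 4: 15 < 21 holds -> i = 15 + 3 = 18.
Iteration 5: 18 < 21 holds -> i = 18 + 3 = 21.
Iteration 6: 21 < 21 fails; recursion stops.
SUM(i) = 6 + 9 + 12 + 15 + 18 + 21 = 81.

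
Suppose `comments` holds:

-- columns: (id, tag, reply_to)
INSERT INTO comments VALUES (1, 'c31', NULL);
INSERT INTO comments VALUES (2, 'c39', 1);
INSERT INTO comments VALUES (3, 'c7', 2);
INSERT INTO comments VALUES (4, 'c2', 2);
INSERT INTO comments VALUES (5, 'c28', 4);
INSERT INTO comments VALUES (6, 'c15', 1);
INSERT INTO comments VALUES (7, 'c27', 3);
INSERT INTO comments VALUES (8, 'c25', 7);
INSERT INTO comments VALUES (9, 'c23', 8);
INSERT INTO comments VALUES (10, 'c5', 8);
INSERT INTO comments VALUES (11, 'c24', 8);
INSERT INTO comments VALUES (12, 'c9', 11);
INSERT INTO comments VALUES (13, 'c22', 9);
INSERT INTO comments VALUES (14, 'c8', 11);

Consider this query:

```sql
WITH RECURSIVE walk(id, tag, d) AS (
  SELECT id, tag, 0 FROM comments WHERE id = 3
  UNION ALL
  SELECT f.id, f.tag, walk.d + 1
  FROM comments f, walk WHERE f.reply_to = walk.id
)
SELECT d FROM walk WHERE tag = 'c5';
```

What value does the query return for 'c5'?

3

Base: id=3 (c7) at d 0.
Iteration 1: rows with reply_to in {3} -> c27 (id 7, d 1).
Iteration 2: rows with reply_to in {7} -> c25 (id 8, d 2).
Iteration 3: rows with reply_to in {8} -> c23 (id 9, d 3), c5 (id 10, d 3), c24 (id 11, d 3).
Iteration 4: rows with reply_to in {9,10,11} -> c9 (id 12, d 4), c22 (id 13, d 4), c8 (id 14, d 4).
Iteration 5: no rows with reply_to in {12,13,14}; recursion stops.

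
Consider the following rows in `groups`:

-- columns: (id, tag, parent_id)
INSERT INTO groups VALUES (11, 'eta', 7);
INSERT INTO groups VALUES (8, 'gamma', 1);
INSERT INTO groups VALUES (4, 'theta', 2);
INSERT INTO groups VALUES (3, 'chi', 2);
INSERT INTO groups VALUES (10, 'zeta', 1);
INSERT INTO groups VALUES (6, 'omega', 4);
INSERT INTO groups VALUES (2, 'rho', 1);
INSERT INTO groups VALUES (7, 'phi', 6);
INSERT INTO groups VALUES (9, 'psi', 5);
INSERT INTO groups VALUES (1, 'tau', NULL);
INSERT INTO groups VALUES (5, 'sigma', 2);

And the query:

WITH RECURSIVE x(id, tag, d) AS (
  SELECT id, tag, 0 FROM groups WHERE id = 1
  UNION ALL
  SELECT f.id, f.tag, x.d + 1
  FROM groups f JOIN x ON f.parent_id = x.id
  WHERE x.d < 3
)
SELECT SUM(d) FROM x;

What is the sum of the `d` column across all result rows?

15

Base: id=1 (tau) at d 0.
Iteration 1: rows with parent_id in {1} -> rho (id 2, d 1), gamma (id 8, d 1), zeta (id 10, d 1).
Iteration 2: rows with parent_id in {2,8,10} -> chi (id 3, d 2), theta (id 4, d 2), sigma (id 5, d 2).
Iteration 3: rows with parent_id in {3,4,5} -> omega (id 6, d 3), psi (id 9, d 3).
Iteration 4: d < 3 fails for all current rows; recursion stops.
SUM(d) = 0 + 1 + 1 + 1 + 2 + 2 + 2 + 3 + 3 = 15.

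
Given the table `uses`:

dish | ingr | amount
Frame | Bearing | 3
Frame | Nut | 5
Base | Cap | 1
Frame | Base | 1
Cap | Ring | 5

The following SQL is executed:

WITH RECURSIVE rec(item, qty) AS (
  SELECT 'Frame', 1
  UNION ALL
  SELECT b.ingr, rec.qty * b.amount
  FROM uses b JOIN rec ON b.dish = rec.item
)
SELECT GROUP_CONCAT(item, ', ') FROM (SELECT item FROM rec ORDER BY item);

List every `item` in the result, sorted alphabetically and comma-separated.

Base, Bearing, Cap, Frame, Nut, Ring

Base: (Frame, qty=1).
Iteration 1: components of {Frame} -> Base = 1*1 = 1, Bearing = 1*3 = 3, Nut = 1*5 = 5.
Iteration 2: components of {Base,Bearing,Nut} -> Cap = 1*1 = 1.
Iteration 3: components of {Cap} -> Ring = 1*5 = 5.
Iteration 4: no further components; recursion stops.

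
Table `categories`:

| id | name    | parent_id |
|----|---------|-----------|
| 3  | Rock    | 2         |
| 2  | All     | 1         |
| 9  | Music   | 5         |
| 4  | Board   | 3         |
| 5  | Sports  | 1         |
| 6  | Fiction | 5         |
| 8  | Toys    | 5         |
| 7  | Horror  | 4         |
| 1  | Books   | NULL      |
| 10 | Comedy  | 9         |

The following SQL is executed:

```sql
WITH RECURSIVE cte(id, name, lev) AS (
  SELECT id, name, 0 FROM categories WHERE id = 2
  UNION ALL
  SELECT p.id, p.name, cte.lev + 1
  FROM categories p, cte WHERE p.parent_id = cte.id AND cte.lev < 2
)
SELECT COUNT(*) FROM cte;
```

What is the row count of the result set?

3

Base: id=2 (All) at lev 0.
Iteration 1: rows with parent_id in {2} -> Rock (id 3, lev 1).
Iteration 2: rows with parent_id in {3} -> Board (id 4, lev 2).
Iteration 3: lev < 2 fails for all current rows; recursion stops.
Total rows emitted: 3.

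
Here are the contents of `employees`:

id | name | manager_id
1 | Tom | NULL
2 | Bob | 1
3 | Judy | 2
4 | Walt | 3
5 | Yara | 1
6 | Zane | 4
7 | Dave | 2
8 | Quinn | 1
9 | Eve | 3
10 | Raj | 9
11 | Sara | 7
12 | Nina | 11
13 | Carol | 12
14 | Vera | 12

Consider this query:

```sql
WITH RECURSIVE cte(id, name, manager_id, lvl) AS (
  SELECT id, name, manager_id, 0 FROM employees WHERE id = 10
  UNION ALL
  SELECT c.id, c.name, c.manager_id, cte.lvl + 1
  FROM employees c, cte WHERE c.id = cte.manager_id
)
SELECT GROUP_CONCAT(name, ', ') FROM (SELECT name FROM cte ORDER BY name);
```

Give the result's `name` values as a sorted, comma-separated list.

Base: id=10 (Raj), manager_id=9, lvl 0.
Iteration 1: join on id=9 -> Eve (id 9, manager_id=3, lvl 1).
Iteration 2: join on id=3 -> Judy (id 3, manager_id=2, lvl 2).
Iteration 3: join on id=2 -> Bob (id 2, manager_id=1, lvl 3).
Iteration 4: join on id=1 -> Tom (id 1, manager_id=NULL, lvl 4).
Iteration 5: manager_id is NULL; no match; recursion stops.

Bob, Eve, Judy, Raj, Tom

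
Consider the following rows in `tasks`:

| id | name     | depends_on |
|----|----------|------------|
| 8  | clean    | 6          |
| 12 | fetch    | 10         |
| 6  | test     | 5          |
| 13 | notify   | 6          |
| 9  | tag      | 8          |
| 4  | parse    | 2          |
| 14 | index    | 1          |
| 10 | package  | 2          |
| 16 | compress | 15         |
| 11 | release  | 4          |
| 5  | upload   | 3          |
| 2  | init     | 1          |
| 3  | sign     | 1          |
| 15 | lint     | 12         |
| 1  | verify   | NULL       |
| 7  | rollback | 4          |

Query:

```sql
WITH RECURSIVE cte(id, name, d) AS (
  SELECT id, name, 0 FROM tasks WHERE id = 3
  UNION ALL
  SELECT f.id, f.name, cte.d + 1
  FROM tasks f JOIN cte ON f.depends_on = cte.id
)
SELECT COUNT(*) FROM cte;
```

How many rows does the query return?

6

Base: id=3 (sign) at d 0.
Iteration 1: rows with depends_on in {3} -> upload (id 5, d 1).
Iteration 2: rows with depends_on in {5} -> test (id 6, d 2).
Iteration 3: rows with depends_on in {6} -> clean (id 8, d 3), notify (id 13, d 3).
Iteration 4: rows with depends_on in {8,13} -> tag (id 9, d 4).
Iteration 5: no rows with depends_on in {9}; recursion stops.
Total rows emitted: 6.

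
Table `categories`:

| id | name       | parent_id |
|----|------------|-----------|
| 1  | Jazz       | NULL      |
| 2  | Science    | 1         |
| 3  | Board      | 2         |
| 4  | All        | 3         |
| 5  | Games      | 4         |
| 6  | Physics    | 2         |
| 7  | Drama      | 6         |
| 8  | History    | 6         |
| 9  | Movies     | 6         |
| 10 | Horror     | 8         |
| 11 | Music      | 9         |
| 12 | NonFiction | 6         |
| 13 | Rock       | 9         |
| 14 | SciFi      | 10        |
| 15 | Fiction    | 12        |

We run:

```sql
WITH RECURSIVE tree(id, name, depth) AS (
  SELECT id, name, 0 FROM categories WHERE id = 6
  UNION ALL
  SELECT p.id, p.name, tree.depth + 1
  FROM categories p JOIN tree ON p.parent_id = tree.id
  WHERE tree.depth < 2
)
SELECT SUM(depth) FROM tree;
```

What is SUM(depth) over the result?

Base: id=6 (Physics) at depth 0.
Iteration 1: rows with parent_id in {6} -> Drama (id 7, depth 1), History (id 8, depth 1), Movies (id 9, depth 1), NonFiction (id 12, depth 1).
Iteration 2: rows with parent_id in {7,8,9,12} -> Horror (id 10, depth 2), Music (id 11, depth 2), Rock (id 13, depth 2), Fiction (id 15, depth 2).
Iteration 3: depth < 2 fails for all current rows; recursion stops.
SUM(depth) = 0 + 1 + 1 + 1 + 1 + 2 + 2 + 2 + 2 = 12.

12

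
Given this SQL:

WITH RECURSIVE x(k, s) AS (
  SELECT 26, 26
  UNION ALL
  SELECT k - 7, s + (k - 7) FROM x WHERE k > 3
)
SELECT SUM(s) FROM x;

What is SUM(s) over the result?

250

Base: k=26, s=26.
Iteration 1: 26 > 3 holds -> k = 26 - 7 = 19, s = 26 + 19 = 45.
Iteration 2: 19 > 3 holds -> k = 19 - 7 = 12, s = 45 + 12 = 57.
Iteration 3: 12 > 3 holds -> k = 12 - 7 = 5, s = 57 + 5 = 62.
Iteration 4: 5 > 3 holds -> k = 5 - 7 = -2, s = 62 + -2 = 60.
Iteration 5: -2 > 3 fails; recursion stops.
SUM(s) = 26 + 45 + 57 + 62 + 60 = 250.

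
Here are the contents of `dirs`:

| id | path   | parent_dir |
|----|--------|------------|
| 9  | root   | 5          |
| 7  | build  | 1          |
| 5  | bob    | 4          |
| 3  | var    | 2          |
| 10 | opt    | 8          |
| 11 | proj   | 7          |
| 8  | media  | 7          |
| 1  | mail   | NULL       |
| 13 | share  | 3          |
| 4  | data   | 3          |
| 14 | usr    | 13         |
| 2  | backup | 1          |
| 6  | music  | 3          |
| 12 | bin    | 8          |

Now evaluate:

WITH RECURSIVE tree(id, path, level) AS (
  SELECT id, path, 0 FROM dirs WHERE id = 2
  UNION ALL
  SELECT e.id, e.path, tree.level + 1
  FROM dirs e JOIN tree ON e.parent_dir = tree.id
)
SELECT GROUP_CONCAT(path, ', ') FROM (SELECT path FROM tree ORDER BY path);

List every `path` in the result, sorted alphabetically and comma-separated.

Base: id=2 (backup) at level 0.
Iteration 1: rows with parent_dir in {2} -> var (id 3, level 1).
Iteration 2: rows with parent_dir in {3} -> data (id 4, level 2), music (id 6, level 2), share (id 13, level 2).
Iteration 3: rows with parent_dir in {4,6,13} -> bob (id 5, level 3), usr (id 14, level 3).
Iteration 4: rows with parent_dir in {5,14} -> root (id 9, level 4).
Iteration 5: no rows with parent_dir in {9}; recursion stops.

backup, bob, data, music, root, share, usr, var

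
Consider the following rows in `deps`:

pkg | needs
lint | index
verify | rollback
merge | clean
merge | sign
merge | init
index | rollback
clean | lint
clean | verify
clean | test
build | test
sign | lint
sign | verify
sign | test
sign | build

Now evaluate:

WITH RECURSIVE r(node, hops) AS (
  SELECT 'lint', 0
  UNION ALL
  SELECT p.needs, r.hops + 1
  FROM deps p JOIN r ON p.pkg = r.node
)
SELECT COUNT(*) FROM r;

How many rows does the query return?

3

Base: (lint, hops=0).
Iteration 1: edges from {lint} -> (index, hops=1).
Iteration 2: edges from {index} -> (rollback, hops=2).
Iteration 3: no outgoing edges from {rollback}; recursion stops.
Total rows emitted: 3.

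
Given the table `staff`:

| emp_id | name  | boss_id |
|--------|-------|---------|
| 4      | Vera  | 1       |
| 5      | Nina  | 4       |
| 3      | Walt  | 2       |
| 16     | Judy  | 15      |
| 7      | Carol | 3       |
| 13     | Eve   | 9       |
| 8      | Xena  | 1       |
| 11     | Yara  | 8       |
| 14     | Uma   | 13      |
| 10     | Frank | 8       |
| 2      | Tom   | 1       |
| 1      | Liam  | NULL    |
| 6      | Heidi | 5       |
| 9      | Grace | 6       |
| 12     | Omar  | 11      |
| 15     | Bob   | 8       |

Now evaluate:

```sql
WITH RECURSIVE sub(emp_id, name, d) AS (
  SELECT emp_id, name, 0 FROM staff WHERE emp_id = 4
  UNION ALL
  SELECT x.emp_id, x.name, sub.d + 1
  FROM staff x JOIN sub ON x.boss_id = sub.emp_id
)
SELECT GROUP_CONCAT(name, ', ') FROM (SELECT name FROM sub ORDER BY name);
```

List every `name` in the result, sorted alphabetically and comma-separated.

Eve, Grace, Heidi, Nina, Uma, Vera

Base: emp_id=4 (Vera) at d 0.
Iteration 1: rows with boss_id in {4} -> Nina (id 5, d 1).
Iteration 2: rows with boss_id in {5} -> Heidi (id 6, d 2).
Iteration 3: rows with boss_id in {6} -> Grace (id 9, d 3).
Iteration 4: rows with boss_id in {9} -> Eve (id 13, d 4).
Iteration 5: rows with boss_id in {13} -> Uma (id 14, d 5).
Iteration 6: no rows with boss_id in {14}; recursion stops.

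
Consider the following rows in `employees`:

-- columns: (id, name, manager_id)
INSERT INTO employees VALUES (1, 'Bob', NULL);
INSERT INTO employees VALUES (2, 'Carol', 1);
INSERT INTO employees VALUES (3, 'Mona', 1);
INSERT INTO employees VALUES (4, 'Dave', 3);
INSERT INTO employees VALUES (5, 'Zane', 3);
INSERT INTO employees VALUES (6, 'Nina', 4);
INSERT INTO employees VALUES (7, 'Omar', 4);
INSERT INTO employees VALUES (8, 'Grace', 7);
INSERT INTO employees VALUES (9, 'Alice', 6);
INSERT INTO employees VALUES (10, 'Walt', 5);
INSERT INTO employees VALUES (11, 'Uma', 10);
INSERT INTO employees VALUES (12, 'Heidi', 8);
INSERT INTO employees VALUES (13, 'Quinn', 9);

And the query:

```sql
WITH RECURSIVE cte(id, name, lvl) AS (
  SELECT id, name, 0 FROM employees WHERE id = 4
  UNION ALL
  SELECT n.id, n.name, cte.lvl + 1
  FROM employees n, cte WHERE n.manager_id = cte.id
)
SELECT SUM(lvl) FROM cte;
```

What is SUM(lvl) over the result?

Base: id=4 (Dave) at lvl 0.
Iteration 1: rows with manager_id in {4} -> Nina (id 6, lvl 1), Omar (id 7, lvl 1).
Iteration 2: rows with manager_id in {6,7} -> Grace (id 8, lvl 2), Alice (id 9, lvl 2).
Iteration 3: rows with manager_id in {8,9} -> Heidi (id 12, lvl 3), Quinn (id 13, lvl 3).
Iteration 4: no rows with manager_id in {12,13}; recursion stops.
SUM(lvl) = 0 + 1 + 1 + 2 + 2 + 3 + 3 = 12.

12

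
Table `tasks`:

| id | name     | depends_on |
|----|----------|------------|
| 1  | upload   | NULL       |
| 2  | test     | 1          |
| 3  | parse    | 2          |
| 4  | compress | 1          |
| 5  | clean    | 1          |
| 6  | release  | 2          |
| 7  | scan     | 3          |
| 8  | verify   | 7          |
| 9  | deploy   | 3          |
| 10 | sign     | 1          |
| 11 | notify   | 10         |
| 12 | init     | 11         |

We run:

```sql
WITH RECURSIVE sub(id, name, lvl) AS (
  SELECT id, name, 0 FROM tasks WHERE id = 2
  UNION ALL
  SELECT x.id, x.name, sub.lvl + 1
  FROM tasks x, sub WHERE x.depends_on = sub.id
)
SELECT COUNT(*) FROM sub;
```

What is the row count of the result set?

Base: id=2 (test) at lvl 0.
Iteration 1: rows with depends_on in {2} -> parse (id 3, lvl 1), release (id 6, lvl 1).
Iteration 2: rows with depends_on in {3,6} -> scan (id 7, lvl 2), deploy (id 9, lvl 2).
Iteration 3: rows with depends_on in {7,9} -> verify (id 8, lvl 3).
Iteration 4: no rows with depends_on in {8}; recursion stops.
Total rows emitted: 6.

6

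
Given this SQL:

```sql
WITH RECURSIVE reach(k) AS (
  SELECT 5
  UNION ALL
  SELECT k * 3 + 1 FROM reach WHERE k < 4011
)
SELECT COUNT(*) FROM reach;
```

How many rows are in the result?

8

Base: k=5.
Iteration 1: 5 < 4011 holds -> k = 5 * 3 + 1 = 16.
Iteration 2: 16 < 4011 holds -> k = 16 * 3 + 1 = 49.
Iteration 3: 49 < 4011 holds -> k = 49 * 3 + 1 = 148.
Iteration 4: 148 < 4011 holds -> k = 148 * 3 + 1 = 445.
Iteration 5: 445 < 4011 holds -> k = 445 * 3 + 1 = 1336.
Iteration 6: 1336 < 4011 holds -> k = 1336 * 3 + 1 = 4009.
Iteration 7: 4009 < 4011 holds -> k = 4009 * 3 + 1 = 12028.
Iteration 8: 12028 < 4011 fails; recursion stops.
Total rows emitted: 8.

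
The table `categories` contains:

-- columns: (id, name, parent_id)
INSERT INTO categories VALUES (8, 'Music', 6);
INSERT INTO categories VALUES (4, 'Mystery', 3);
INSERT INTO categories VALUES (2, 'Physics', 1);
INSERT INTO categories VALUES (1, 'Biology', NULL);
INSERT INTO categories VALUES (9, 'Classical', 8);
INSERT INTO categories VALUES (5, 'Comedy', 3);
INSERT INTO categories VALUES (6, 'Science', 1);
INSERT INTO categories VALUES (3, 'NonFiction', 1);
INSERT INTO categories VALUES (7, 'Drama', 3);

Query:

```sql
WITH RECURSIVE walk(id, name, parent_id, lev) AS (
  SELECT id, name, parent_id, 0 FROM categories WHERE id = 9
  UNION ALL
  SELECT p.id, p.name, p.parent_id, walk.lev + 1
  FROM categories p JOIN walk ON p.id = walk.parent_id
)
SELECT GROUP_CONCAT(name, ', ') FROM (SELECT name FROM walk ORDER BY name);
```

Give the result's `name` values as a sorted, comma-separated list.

Biology, Classical, Music, Science

Base: id=9 (Classical), parent_id=8, lev 0.
Iteration 1: join on id=8 -> Music (id 8, parent_id=6, lev 1).
Iteration 2: join on id=6 -> Science (id 6, parent_id=1, lev 2).
Iteration 3: join on id=1 -> Biology (id 1, parent_id=NULL, lev 3).
Iteration 4: parent_id is NULL; no match; recursion stops.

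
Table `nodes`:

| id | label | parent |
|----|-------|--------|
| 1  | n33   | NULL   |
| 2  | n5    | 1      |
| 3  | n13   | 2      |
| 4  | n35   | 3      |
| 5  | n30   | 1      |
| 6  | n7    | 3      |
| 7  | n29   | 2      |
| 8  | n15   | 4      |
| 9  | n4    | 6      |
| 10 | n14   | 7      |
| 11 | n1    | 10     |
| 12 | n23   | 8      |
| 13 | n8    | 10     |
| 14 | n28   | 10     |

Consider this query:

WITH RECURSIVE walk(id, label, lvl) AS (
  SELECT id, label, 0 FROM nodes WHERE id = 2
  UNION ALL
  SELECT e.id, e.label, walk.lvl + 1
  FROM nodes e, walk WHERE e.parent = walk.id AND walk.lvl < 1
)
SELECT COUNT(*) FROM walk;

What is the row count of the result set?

Base: id=2 (n5) at lvl 0.
Iteration 1: rows with parent in {2} -> n13 (id 3, lvl 1), n29 (id 7, lvl 1).
Iteration 2: lvl < 1 fails for all current rows; recursion stops.
Total rows emitted: 3.

3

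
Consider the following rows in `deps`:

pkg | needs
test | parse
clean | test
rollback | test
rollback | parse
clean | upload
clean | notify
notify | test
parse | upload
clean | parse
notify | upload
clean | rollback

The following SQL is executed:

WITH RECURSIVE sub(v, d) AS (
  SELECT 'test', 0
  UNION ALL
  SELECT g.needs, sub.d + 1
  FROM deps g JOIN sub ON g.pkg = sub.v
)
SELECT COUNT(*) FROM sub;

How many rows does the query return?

3

Base: (test, d=0).
Iteration 1: edges from {test} -> (parse, d=1).
Iteration 2: edges from {parse} -> (upload, d=2).
Iteration 3: no outgoing edges from {upload}; recursion stops.
Total rows emitted: 3.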